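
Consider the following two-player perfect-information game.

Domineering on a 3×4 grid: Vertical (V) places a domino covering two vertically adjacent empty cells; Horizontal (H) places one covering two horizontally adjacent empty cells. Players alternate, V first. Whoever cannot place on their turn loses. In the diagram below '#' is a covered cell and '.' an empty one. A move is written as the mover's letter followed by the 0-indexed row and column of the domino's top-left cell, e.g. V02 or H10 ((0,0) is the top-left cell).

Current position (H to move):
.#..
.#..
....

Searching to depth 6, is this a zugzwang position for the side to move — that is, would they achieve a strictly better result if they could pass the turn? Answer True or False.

[.#../.#../....] H move#1: H02:-1/.###/.#../...., H12:+1/.#../.###/....*, H20:-1/.#../.#../##.., H21:-1/.#../.#../.##., H22:-1/.#../.#../..##
[.#../.###/....] V move#2: V00:-1/##../####/....*, V10:-1/.#../####/#...
[##../####/....] H move#3: H02:+1/####/####/....*, H20:+1/##../####/##.., H21:+1/##../####/.##., H22:+1/##../####/..##
[####/####/....] end (terminal -1, V#4); searched .#../.#../.... to 6
pass branch (V moves first from the same position):
  | [.#../.#../....] V move#1: V00:-1/##../##../...., V02:+1/.##./.##./....*, V03:+1/.#.#/.#.#/...., V10:-1/.#../##../#..., V12:+1/.#../.##./..#., V13:+1/.#../.#.#/...#
  | [.##./.##./....] H move#2: H20:-1/.##./.##./##..*, H21:-1/.##./.##./.##., H22:-1/.##./.##./..##
  | [.##./.##./##..] V move#3: V00:+1/###./###./##..*, V03:+1/.###/.###/##.., V13:+1/.##./.###/##.#
  | [###./###./##..] H move#4: H22:-1/###./###./####*
  | [###./###./####] V move#5: V03:+1/####/####/####*
  | [####/####/####] end (terminal -1, H#6); searched .#../.#../.... to 6
H moving scores +1; H passing scores -1

zugzwang(.#../.#../...., H) = False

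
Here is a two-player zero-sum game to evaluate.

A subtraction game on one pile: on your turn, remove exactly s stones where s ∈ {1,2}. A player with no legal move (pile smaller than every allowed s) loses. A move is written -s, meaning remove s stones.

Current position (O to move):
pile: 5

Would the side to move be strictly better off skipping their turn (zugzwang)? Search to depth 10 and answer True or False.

zugzwang(5, O) = False

ply 1, O at 5 | -1=-1→4; -2=+1→3*
ply 2, X at 3 | -1=-1→2*; -2=-1→1
ply 3, O at 2 | -1=-1→1; -2=+1→0*
ply 4: 0 is terminal -1 (X); from 5 depth 10
pass branch (X moves first from the same position):
  | ply 1, X at 5 | -1=-1→4; -2=+1→3*
  | ply 2, O at 3 | -1=-1→2*; -2=-1→1
  | ply 3, X at 2 | -1=-1→1; -2=+1→0*
  | ply 4: 0 is terminal -1 (O); from 5 depth 10
O moving scores +1; O passing scores -1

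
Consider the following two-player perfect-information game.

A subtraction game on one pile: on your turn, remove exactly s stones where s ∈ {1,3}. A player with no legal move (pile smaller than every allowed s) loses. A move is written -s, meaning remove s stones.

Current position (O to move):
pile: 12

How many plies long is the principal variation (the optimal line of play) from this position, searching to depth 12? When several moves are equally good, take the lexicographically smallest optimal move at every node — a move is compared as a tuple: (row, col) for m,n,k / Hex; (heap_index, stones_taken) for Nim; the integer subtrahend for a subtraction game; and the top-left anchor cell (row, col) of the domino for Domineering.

PV length from [12]: 12 plies

p1 O@[12]: -1[11]-1* -3[9]-1
p2 X@[11]: -1[10]+1* -3[8]+1
p3 O@[10]: -1[9]-1* -3[7]-1
p4 X@[9]: -1[8]+1* -3[6]+1
p5 O@[8]: -1[7]-1* -3[5]-1
p6 X@[7]: -1[6]+1* -3[4]+1
p7 O@[6]: -1[5]-1* -3[3]-1
p8 X@[5]: -1[4]+1* -3[2]+1
p9 O@[4]: -1[3]-1* -3[1]-1
p10 X@[3]: -1[2]+1* -3[0]+1
p11 O@[2]: -1[1]-1*
p12 X@[1]: -1[0]+1*
p13 O@[0] terminal -1; root [12] d12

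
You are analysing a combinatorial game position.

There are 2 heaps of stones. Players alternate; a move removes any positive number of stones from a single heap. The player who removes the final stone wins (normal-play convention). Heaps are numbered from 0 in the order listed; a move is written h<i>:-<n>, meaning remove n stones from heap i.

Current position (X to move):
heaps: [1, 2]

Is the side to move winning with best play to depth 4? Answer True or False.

X winning at [(1,2)]: True

p1 X@[(1,2)]: h0:-1[(0,2)]-1 h1:-1[(1,1)]+1* h1:-2[(1,0)]-1
p2 O@[(1,1)]: h0:-1[(0,1)]-1* h1:-1[(1,0)]-1
p3 X@[(0,1)]: h1:-1[(0,0)]+1*
p4 O@[(0,0)] terminal -1; root [(1,2)] d4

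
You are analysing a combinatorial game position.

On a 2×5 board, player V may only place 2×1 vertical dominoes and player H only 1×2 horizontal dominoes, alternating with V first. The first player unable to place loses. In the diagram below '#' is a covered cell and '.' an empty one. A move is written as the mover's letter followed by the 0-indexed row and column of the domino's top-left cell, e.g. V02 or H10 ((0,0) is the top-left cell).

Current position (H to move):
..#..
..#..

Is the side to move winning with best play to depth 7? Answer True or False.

ply 1, H at ..#../..#.. | H00=-1→###../..#..*; H03=-1→..###/..#..; H10=-1→..#../###..; H13=-1→..#../..###
ply 2, V at ###../..#.. | V03=+1→####./..##.*; V04=+1→###.#/..#.#
ply 3, H at ####./..##. | H10=-1→####./####.*
ply 4, V at ####./####. | V04=+1→#####/#####*
ply 5: #####/##### is terminal -1 (H); from ..#../..#.. depth 7

H winning at [..#../..#..]: False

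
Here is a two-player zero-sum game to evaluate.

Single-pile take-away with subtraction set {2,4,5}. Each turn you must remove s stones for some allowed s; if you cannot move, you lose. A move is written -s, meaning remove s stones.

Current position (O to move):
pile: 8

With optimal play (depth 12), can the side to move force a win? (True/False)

O winning at [8]: False

[8] O move#1: -2:-1/6*, -4:-1/4, -5:-1/3
[6] X move#2: -2:-1/4, -4:-1/2, -5:+1/1*
[1] end (terminal -1, O#3); searched 8 to 12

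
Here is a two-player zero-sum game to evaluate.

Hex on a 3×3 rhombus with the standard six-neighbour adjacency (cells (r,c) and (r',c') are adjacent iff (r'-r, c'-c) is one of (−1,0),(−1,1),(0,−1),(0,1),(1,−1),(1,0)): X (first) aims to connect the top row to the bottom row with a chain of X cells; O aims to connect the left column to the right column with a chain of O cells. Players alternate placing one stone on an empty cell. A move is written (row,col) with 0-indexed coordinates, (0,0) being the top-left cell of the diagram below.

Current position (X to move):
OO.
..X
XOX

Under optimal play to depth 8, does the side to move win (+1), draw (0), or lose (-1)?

value(OO./..X/XOX, X) = +1

ply 1, X at OO./..X/XOX | (0,2)=+1→OOX/..X/XOX*; (1,0)=-1→OO./X.X/XOX; (1,1)=-1→OO./.XX/XOX
ply 2: OOX/..X/XOX is terminal -1 (O); from OO./..X/XOX depth 8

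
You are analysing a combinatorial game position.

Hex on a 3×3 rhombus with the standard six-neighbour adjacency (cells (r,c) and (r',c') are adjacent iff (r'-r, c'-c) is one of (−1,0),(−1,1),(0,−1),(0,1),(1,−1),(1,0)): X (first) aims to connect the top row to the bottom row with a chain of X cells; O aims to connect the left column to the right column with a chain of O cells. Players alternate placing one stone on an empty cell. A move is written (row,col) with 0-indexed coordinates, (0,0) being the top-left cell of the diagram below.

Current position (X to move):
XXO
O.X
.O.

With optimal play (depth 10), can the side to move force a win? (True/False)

X winning at [XXO/O.X/.O.]: True

ply 1, X at XXO/O.X/.O. | (1,1)=+1→XXO/OXX/.O.*; (2,0)=-1→XXO/O.X/XO.; (2,2)=-1→XXO/O.X/.OX
ply 2, O at XXO/OXX/.O. | (2,0)=-1→XXO/OXX/OO.*; (2,2)=-1→XXO/OXX/.OO
ply 3, X at XXO/OXX/OO. | (2,2)=+1→XXO/OXX/OOX*
ply 4: XXO/OXX/OOX is terminal -1 (O); from XXO/O.X/.O. depth 10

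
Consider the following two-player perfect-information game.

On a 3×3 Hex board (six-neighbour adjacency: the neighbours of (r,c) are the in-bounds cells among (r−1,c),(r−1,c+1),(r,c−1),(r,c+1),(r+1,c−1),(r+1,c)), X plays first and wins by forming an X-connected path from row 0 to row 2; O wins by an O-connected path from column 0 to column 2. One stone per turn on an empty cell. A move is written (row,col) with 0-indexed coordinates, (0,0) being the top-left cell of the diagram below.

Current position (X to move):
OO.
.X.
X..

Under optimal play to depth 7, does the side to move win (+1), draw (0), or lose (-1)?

ply 1, X at OO./.X./X.. | (0,2)=+1→OOX/.X./X..*; (1,0)=-1→OO./XX./X..; (1,2)=-1→OO./.XX/X..; (2,1)=-1→OO./.X./XX.; (2,2)=-1→OO./.X./X.X
ply 2: OOX/.X./X.. is terminal -1 (O); from OO./.X./X.. depth 7

value(OO./.X./X.., X) = +1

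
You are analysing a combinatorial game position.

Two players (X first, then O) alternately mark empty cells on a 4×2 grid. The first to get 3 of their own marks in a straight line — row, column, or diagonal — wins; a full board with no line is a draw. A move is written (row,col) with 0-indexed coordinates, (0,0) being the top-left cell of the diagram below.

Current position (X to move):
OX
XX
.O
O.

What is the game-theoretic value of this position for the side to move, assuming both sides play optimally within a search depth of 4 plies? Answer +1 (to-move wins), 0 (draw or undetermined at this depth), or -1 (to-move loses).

p1 X@[OX/XX/.O/O.]: (2,0)[OX/XX/XO/O.]+0* (3,1)[OX/XX/.O/OX]+0
p2 O@[OX/XX/XO/O.]: (3,1)[OX/XX/XO/OO]+0*
p3 X@[OX/XX/XO/OO] terminal +0; root [OX/XX/.O/O.] d4

value(OX/XX/.O/O., X) = 0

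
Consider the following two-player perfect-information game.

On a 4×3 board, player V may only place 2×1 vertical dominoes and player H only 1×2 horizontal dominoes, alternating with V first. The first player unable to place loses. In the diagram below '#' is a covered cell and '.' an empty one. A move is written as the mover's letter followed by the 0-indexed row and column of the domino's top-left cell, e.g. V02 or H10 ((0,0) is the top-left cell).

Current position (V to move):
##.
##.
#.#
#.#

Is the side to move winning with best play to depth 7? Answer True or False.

ply 1, V at ##./##./#.#/#.# | V02=+1→###/###/#.#/#.#*; V21=+1→##./##./###/###
ply 2: ###/###/#.#/#.# is terminal -1 (H); from ##./##./#.#/#.# depth 7

V winning at [##./##./#.#/#.#]: True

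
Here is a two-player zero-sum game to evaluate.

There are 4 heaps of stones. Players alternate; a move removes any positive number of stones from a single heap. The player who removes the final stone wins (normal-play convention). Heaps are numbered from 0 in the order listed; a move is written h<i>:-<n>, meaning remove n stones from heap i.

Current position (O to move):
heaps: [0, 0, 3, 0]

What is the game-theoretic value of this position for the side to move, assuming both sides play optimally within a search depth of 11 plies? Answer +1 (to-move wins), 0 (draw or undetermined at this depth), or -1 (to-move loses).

value((0,0,3,0), O) = +1

p1 O@[(0,0,3,0)]: h2:-1[(0,0,2,0)]-1 h2:-2[(0,0,1,0)]-1 h2:-3[(0,0,0,0)]+1*
p2 X@[(0,0,0,0)] terminal -1; root [(0,0,3,0)] d11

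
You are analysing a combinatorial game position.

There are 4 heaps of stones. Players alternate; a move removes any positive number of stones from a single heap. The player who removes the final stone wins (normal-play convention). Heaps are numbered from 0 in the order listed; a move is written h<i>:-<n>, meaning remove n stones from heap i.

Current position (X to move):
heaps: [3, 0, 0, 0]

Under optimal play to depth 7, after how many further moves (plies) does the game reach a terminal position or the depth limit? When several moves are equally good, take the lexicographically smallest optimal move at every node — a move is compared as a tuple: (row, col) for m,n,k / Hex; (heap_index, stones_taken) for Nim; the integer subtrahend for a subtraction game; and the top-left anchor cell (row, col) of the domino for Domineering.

PV length from [(3,0,0,0)]: 1 ply

ply 1, X at (3,0,0,0) | h0:-1=-1→(2,0,0,0); h0:-2=-1→(1,0,0,0); h0:-3=+1→(0,0,0,0)*
ply 2: (0,0,0,0) is terminal -1 (O); from (3,0,0,0) depth 7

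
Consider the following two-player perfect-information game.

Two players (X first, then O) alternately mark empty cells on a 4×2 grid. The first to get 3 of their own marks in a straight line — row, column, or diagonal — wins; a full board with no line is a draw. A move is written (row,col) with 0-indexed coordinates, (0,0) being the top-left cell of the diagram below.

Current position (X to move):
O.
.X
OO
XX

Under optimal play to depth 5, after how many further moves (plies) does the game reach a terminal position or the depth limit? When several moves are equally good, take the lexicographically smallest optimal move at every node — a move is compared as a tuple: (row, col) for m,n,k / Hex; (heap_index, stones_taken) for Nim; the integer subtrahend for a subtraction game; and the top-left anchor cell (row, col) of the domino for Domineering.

ply 1, X at O./.X/OO/XX | (0,1)=-1→OX/.X/OO/XX; (1,0)=+0→O./XX/OO/XX*
ply 2, O at O./XX/OO/XX | (0,1)=+0→OO/XX/OO/XX*
ply 3: OO/XX/OO/XX is terminal +0 (X); from O./.X/OO/XX depth 5

PV length from [O./.X/OO/XX]: 2 plies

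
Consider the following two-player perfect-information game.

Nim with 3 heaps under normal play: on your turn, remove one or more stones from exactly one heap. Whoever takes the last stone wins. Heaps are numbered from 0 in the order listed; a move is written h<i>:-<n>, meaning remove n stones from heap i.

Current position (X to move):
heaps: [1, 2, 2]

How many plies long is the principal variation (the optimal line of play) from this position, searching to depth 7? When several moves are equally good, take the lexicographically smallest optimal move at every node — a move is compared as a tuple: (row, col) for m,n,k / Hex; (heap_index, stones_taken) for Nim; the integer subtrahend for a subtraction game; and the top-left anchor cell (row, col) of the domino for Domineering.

[(1,2,2)] X move#1: h0:-1:+1/(0,2,2)*, h1:-1:-1/(1,1,2), h1:-2:-1/(1,0,2), h2:-1:-1/(1,2,1), h2:-2:-1/(1,2,0)
[(0,2,2)] O move#2: h1:-1:-1/(0,1,2)*, h1:-2:-1/(0,0,2), h2:-1:-1/(0,2,1), h2:-2:-1/(0,2,0)
[(0,1,2)] X move#3: h1:-1:-1/(0,0,2), h2:-1:+1/(0,1,1)*, h2:-2:-1/(0,1,0)
[(0,1,1)] O move#4: h1:-1:-1/(0,0,1)*, h2:-1:-1/(0,1,0)
[(0,0,1)] X move#5: h2:-1:+1/(0,0,0)*
[(0,0,0)] end (terminal -1, O#6); searched (1,2,2) to 7

PV length from [(1,2,2)]: 5 plies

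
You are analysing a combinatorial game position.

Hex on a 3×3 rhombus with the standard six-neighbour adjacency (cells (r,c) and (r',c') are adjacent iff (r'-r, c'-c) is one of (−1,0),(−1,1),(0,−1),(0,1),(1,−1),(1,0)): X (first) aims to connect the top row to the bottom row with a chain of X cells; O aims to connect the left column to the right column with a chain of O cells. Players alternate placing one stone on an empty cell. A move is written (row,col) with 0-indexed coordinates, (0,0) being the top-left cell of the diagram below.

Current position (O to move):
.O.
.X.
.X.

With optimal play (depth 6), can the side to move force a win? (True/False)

O winning at [.O./.X./.X.]: True

[.O./.X./.X.] O move#1: (0,0):-1/OO./.X./.X., (0,2):+1/.OO/.X./.X.*, (1,0):-1/.O./OX./.X., (1,2):-1/.O./.XO/.X., (2,0):-1/.O./.X./OX., (2,2):-1/.O./.X./.XO
[.OO/.X./.X.] X move#2: (0,0):-1/XOO/.X./.X.*, (1,0):-1/.OO/XX./.X., (1,2):-1/.OO/.XX/.X., (2,0):-1/.OO/.X./XX., (2,2):-1/.OO/.X./.XX
[XOO/.X./.X.] O move#3: (1,0):+1/XOO/OX./.X.*, (1,2):-1/XOO/.XO/.X., (2,0):-1/XOO/.X./OX., (2,2):-1/XOO/.X./.XO
[XOO/OX./.X.] end (terminal -1, X#4); searched .O./.X./.X. to 6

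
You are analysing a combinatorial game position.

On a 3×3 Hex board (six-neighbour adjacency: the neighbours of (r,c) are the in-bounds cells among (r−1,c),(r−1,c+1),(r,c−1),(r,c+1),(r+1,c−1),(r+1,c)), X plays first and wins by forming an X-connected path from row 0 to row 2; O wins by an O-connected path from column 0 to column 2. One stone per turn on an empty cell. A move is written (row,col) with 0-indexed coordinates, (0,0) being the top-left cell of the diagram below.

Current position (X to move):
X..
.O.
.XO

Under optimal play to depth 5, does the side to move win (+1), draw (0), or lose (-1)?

p1 X@[X../.O./.XO]: (0,1)[XX./.O./.XO]-1* (0,2)[X.X/.O./.XO]-1 (1,0)[X../XO./.XO]-1 (1,2)[X../.OX/.XO]-1 (2,0)[X../.O./XXO]-1
p2 O@[XX./.O./.XO]: (0,2)[XXO/.O./.XO]+1* (1,0)[XX./OO./.XO]+1 (1,2)[XX./.OO/.XO]+1 (2,0)[XX./.O./OXO]+1
p3 X@[XXO/.O./.XO]: (1,0)[XXO/XO./.XO]-1* (1,2)[XXO/.OX/.XO]-1 (2,0)[XXO/.O./XXO]-1
p4 O@[XXO/XO./.XO]: (1,2)[XXO/XOO/.XO]-1 (2,0)[XXO/XO./OXO]+1*
p5 X@[XXO/XO./OXO] terminal -1; root [X../.O./.XO] d5

value(X../.O./.XO, X) = -1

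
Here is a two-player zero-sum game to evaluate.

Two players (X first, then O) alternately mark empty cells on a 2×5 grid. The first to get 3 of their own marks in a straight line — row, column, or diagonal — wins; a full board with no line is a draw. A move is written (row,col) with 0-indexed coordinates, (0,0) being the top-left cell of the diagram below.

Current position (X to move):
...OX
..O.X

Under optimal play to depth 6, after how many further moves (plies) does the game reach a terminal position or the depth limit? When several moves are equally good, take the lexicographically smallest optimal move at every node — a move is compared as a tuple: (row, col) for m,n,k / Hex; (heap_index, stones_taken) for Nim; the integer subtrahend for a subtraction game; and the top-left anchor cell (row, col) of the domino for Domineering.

[...OX/..O.X] X move#1: (0,0):-1/X..OX/..O.X, (0,1):-1/.X.OX/..O.X, (0,2):-1/..XOX/..O.X, (1,0):+0/...OX/X.O.X*, (1,1):+0/...OX/.XO.X, (1,3):+0/...OX/..OXX
[...OX/X.O.X] O move#2: (0,0):+0/O..OX/X.O.X*, (0,1):+0/.O.OX/X.O.X, (0,2):+0/..OOX/X.O.X, (1,1):+0/...OX/XOO.X, (1,3):+0/...OX/X.OOX
[O..OX/X.O.X] X move#3: (0,1):+0/OX.OX/X.O.X*, (0,2):+0/O.XOX/X.O.X, (1,1):+0/O..OX/XXO.X, (1,3):+0/O..OX/X.OXX
[OX.OX/X.O.X] O move#4: (0,2):+0/OXOOX/X.O.X*, (1,1):+0/OX.OX/XOO.X, (1,3):+0/OX.OX/X.OOX
[OXOOX/X.O.X] X move#5: (1,1):+0/OXOOX/XXO.X*, (1,3):+0/OXOOX/X.OXX
[OXOOX/XXO.X] O move#6: (1,3):+0/OXOOX/XXOOX*
[OXOOX/XXOOX] end (terminal +0, X#7); searched ...OX/..O.X to 6

PV length from [...OX/..O.X]: 6 plies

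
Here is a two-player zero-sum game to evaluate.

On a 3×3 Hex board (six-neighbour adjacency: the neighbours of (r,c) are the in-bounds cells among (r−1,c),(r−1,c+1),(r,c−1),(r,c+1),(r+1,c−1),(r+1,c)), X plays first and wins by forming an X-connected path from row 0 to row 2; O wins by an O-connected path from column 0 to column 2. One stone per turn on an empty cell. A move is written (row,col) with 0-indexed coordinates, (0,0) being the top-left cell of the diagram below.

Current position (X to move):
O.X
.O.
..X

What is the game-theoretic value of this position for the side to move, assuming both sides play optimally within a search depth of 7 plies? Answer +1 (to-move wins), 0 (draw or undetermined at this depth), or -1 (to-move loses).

value(O.X/.O./..X, X) = +1

ply 1, X at O.X/.O./..X | (0,1)=-1→OXX/.O./..X; (1,0)=-1→O.X/XO./..X; (1,2)=+1→O.X/.OX/..X*; (2,0)=-1→O.X/.O./X.X; (2,1)=-1→O.X/.O./.XX
ply 2: O.X/.OX/..X is terminal -1 (O); from O.X/.O./..X depth 7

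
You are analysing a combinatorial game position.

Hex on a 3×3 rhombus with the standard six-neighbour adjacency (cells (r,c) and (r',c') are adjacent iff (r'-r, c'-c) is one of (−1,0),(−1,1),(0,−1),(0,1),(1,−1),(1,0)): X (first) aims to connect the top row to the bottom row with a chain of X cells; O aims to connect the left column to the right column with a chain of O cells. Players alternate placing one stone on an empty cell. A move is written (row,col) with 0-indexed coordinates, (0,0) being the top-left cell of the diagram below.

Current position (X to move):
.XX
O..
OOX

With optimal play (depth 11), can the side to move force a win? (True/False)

X winning at [.XX/O../OOX]: True

ply 1, X at .XX/O../OOX | (0,0)=-1→XXX/O../OOX; (1,1)=-1→.XX/OX./OOX; (1,2)=+1→.XX/O.X/OOX*
ply 2: .XX/O.X/OOX is terminal -1 (O); from .XX/O../OOX depth 11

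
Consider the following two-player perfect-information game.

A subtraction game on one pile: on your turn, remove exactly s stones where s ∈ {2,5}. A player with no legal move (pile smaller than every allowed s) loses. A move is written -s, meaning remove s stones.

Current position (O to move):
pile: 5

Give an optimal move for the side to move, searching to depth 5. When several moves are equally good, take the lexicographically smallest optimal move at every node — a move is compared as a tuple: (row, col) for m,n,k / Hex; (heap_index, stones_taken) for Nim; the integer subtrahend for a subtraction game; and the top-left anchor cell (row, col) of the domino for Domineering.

O's best at [5]: -5

[5] O move#1: -2:-1/3, -5:+1/0*
[0] end (terminal -1, X#2); searched 5 to 5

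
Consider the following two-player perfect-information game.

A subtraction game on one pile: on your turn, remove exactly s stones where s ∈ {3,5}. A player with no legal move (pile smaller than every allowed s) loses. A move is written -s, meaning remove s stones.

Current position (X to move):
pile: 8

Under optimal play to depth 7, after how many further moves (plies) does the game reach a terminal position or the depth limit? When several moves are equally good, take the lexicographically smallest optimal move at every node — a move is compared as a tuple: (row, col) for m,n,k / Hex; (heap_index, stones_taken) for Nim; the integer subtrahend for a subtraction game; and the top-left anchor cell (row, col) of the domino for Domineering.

[8] X move#1: -3:-1/5*, -5:-1/3
[5] O move#2: -3:+1/2*, -5:+1/0
[2] end (terminal -1, X#3); searched 8 to 7

PV length from [8]: 2 plies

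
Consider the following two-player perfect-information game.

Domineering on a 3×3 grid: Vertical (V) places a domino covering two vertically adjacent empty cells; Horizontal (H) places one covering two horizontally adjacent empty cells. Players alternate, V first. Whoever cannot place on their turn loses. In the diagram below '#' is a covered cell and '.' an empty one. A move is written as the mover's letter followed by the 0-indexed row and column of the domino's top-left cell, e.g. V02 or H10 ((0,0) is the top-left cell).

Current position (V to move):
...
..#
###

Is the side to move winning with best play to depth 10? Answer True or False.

[.../..#/###] V move#1: V00:-1/#../#.#/###, V01:+1/.#./.##/###*
[.#./.##/###] end (terminal -1, H#2); searched .../..#/### to 10

V winning at [.../..#/###]: True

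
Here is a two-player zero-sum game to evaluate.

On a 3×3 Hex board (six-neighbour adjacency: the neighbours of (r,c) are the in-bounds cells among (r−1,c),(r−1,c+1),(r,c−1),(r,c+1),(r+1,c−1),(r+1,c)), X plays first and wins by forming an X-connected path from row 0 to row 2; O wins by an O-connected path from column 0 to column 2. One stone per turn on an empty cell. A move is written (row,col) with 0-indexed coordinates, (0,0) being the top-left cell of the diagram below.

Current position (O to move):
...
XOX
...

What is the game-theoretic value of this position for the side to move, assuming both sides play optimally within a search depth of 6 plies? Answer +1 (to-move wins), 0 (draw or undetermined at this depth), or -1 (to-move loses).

[.../XOX/...] O move#1: (0,0):-1/O../XOX/...*, (0,1):-1/.O./XOX/..., (0,2):-1/..O/XOX/..., (2,0):-1/.../XOX/O.., (2,1):-1/.../XOX/.O., (2,2):-1/.../XOX/..O
[O../XOX/...] X move#2: (0,1):+1/OX./XOX/...*, (0,2):+1/O.X/XOX/..., (2,0):+1/O../XOX/X.., (2,1):-1/O../XOX/.X., (2,2):-1/O../XOX/..X
[OX./XOX/...] O move#3: (0,2):-1/OXO/XOX/...*, (2,0):-1/OX./XOX/O.., (2,1):-1/OX./XOX/.O., (2,2):-1/OX./XOX/..O
[OXO/XOX/...] X move#4: (2,0):+1/OXO/XOX/X..*, (2,1):-1/OXO/XOX/.X., (2,2):-1/OXO/XOX/..X
[OXO/XOX/X..] end (terminal -1, O#5); searched .../XOX/... to 6

value(.../XOX/..., O) = -1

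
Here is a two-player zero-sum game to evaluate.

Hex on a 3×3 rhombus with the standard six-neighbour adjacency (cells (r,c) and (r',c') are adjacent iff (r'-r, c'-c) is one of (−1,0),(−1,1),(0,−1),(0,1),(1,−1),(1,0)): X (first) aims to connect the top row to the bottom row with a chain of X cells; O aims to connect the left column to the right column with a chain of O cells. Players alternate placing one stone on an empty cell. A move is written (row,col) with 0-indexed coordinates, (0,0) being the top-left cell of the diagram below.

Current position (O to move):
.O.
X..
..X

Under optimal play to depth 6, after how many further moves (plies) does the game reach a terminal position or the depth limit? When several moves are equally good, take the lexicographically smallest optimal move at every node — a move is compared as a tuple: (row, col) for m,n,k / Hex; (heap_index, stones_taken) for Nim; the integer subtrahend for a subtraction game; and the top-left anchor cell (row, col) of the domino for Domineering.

p1 O@[.O./X../..X]: (0,0)[OO./X../..X]-1 (0,2)[.OO/X../..X]-1 (1,1)[.O./XO./..X]+1* (1,2)[.O./X.O/..X]-1 (2,0)[.O./X../O.X]-1 (2,1)[.O./X../.OX]-1
p2 X@[.O./XO./..X]: (0,0)[XO./XO./..X]-1* (0,2)[.OX/XO./..X]-1 (1,2)[.O./XOX/..X]-1 (2,0)[.O./XO./X.X]-1 (2,1)[.O./XO./.XX]-1
p3 O@[XO./XO./..X]: (0,2)[XOO/XO./..X]-1 (1,2)[XO./XOO/..X]-1 (2,0)[XO./XO./O.X]+1* (2,1)[XO./XO./.OX]-1
p4 X@[XO./XO./O.X]: (0,2)[XOX/XO./O.X]-1* (1,2)[XO./XOX/O.X]-1 (2,1)[XO./XO./OXX]-1
p5 O@[XOX/XO./O.X]: (1,2)[XOX/XOO/O.X]+1* (2,1)[XOX/XO./OOX]-1
p6 X@[XOX/XOO/O.X] terminal -1; root [.O./X../..X] d6

PV length from [.O./X../..X]: 5 plies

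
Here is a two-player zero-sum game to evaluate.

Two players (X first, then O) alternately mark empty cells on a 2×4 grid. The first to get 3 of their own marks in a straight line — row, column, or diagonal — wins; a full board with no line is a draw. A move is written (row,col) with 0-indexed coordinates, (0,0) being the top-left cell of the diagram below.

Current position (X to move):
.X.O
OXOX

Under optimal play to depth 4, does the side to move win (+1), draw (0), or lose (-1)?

value(.X.O/OXOX, X) = 0

ply 1, X at .X.O/OXOX | (0,0)=+0→XX.O/OXOX*; (0,2)=+0→.XXO/OXOX
ply 2, O at XX.O/OXOX | (0,2)=+0→XXOO/OXOX*
ply 3: XXOO/OXOX is terminal +0 (X); from .X.O/OXOX depth 4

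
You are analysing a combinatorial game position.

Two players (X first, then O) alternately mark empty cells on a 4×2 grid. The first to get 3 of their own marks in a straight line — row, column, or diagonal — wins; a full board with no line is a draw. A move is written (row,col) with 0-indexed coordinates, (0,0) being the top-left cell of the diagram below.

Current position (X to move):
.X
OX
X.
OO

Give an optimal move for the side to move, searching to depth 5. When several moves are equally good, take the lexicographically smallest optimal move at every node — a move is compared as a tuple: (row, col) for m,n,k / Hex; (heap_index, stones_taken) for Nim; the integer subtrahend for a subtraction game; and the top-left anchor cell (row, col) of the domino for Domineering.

[.X/OX/X./OO] X move#1: (0,0):+0/XX/OX/X./OO, (2,1):+1/.X/OX/XX/OO*
[.X/OX/XX/OO] end (terminal -1, O#2); searched .X/OX/X./OO to 5

X's best at [.X/OX/X./OO]: (2,1)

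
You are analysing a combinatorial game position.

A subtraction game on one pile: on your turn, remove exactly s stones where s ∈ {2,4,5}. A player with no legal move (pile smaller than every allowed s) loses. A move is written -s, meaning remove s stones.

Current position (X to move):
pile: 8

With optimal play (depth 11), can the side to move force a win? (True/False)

X winning at [8]: False

ply 1, X at 8 | -2=-1→6*; -4=-1→4; -5=-1→3
ply 2, O at 6 | -2=-1→4; -4=-1→2; -5=+1→1*
ply 3: 1 is terminal -1 (X); from 8 depth 11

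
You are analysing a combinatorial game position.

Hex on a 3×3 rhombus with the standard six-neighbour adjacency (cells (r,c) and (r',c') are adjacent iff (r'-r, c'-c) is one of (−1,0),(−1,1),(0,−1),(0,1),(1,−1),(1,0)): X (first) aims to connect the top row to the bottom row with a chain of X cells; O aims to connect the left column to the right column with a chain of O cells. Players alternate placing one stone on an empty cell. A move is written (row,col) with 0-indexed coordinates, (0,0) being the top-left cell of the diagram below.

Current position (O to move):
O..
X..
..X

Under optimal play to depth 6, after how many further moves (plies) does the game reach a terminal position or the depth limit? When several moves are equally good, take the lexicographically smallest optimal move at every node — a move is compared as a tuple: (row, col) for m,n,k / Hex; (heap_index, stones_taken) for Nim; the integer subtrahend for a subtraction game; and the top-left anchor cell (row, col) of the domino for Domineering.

[O../X../..X] O move#1: (0,1):-1/OO./X../..X, (0,2):-1/O.O/X../..X, (1,1):+1/O../XO./..X*, (1,2):-1/O../X.O/..X, (2,0):-1/O../X../O.X, (2,1):-1/O../X../.OX
[O../XO./..X] X move#2: (0,1):-1/OX./XO./..X*, (0,2):-1/O.X/XO./..X, (1,2):-1/O../XOX/..X, (2,0):-1/O../XO./X.X, (2,1):-1/O../XO./.XX
[OX./XO./..X] O move#3: (0,2):-1/OXO/XO./..X, (1,2):-1/OX./XOO/..X, (2,0):+1/OX./XO./O.X*, (2,1):-1/OX./XO./.OX
[OX./XO./O.X] X move#4: (0,2):-1/OXX/XO./O.X*, (1,2):-1/OX./XOX/O.X, (2,1):-1/OX./XO./OXX
[OXX/XO./O.X] O move#5: (1,2):+1/OXX/XOO/O.X*, (2,1):-1/OXX/XO./OOX
[OXX/XOO/O.X] end (terminal -1, X#6); searched O../X../..X to 6

PV length from [O../X../..X]: 5 plies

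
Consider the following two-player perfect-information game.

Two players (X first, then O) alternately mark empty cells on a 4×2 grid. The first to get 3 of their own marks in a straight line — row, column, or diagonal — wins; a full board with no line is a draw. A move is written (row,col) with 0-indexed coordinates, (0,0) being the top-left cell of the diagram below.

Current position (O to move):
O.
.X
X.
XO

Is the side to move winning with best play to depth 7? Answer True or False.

O winning at [O./.X/X./XO]: False

[O./.X/X./XO] O move#1: (0,1):-1/OO/.X/X./XO, (1,0):+0/O./OX/X./XO*, (2,1):-1/O./.X/XO/XO
[O./OX/X./XO] X move#2: (0,1):+0/OX/OX/X./XO*, (2,1):+0/O./OX/XX/XO
[OX/OX/X./XO] O move#3: (2,1):+0/OX/OX/XO/XO*
[OX/OX/XO/XO] end (terminal +0, X#4); searched O./.X/X./XO to 7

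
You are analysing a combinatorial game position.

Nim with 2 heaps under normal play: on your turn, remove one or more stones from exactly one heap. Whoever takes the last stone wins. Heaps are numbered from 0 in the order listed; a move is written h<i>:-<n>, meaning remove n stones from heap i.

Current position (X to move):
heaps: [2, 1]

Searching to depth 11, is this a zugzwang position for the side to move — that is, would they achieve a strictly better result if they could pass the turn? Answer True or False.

p1 X@[(2,1)]: h0:-1[(1,1)]+1* h0:-2[(0,1)]-1 h1:-1[(2,0)]-1
p2 O@[(1,1)]: h0:-1[(0,1)]-1* h1:-1[(1,0)]-1
p3 X@[(0,1)]: h1:-1[(0,0)]+1*
p4 O@[(0,0)] terminal -1; root [(2,1)] d11
if X skipped the turn, O would face:
~ p1 O@[(2,1)]: h0:-1[(1,1)]+1* h0:-2[(0,1)]-1 h1:-1[(2,0)]-1
~ p2 X@[(1,1)]: h0:-1[(0,1)]-1* h1:-1[(1,0)]-1
~ p3 O@[(0,1)]: h1:-1[(0,0)]+1*
~ p4 X@[(0,0)] terminal -1; root [(2,1)] d11
compare (X): move=+1 vs pass=-1

zugzwang((2,1), X) = False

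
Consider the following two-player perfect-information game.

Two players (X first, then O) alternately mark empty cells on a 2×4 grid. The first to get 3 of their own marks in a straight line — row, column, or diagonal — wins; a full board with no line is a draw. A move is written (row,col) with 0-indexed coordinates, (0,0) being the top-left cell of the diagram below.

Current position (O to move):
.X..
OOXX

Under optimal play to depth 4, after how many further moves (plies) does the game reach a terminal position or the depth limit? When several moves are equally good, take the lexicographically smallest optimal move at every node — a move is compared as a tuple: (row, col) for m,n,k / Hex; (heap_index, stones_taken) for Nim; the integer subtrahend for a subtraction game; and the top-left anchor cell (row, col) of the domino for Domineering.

ply 1, O at .X../OOXX | (0,0)=+0→OX../OOXX*; (0,2)=+0→.XO./OOXX; (0,3)=+0→.X.O/OOXX
ply 2, X at OX../OOXX | (0,2)=+0→OXX./OOXX*; (0,3)=+0→OX.X/OOXX
ply 3, O at OXX./OOXX | (0,3)=+0→OXXO/OOXX*
ply 4: OXXO/OOXX is terminal +0 (X); from .X../OOXX depth 4

PV length from [.X../OOXX]: 3 plies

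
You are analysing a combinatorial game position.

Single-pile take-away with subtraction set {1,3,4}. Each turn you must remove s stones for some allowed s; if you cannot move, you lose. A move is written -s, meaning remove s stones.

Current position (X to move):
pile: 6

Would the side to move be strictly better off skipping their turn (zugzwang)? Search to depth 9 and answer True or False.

zugzwang(6, X) = False

[6] X move#1: -1:-1/5, -3:-1/3, -4:+1/2*
[2] O move#2: -1:-1/1*
[1] X move#3: -1:+1/0*
[0] end (terminal -1, O#4); searched 6 to 9
suppose X passes — search the same position with O to move:
pass> [6] O move#1: -1:-1/5, -3:-1/3, -4:+1/2*
pass> [2] X move#2: -1:-1/1*
pass> [1] O move#3: -1:+1/0*
pass> [0] end (terminal -1, X#4); searched 6 to 9
for X: play +1, pass -1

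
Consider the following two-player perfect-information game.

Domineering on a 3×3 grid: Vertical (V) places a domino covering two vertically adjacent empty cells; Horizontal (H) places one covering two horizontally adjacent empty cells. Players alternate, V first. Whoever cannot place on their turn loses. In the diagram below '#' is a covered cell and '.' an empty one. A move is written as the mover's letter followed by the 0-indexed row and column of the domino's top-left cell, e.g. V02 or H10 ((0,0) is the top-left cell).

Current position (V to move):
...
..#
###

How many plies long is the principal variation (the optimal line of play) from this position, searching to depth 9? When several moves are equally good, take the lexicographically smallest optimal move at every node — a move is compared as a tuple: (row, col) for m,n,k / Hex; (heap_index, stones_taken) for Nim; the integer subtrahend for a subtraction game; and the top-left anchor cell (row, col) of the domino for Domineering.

ply 1, V at .../..#/### | V00=-1→#../#.#/###; V01=+1→.#./.##/###*
ply 2: .#./.##/### is terminal -1 (H); from .../..#/### depth 9

PV length from [.../..#/###]: 1 ply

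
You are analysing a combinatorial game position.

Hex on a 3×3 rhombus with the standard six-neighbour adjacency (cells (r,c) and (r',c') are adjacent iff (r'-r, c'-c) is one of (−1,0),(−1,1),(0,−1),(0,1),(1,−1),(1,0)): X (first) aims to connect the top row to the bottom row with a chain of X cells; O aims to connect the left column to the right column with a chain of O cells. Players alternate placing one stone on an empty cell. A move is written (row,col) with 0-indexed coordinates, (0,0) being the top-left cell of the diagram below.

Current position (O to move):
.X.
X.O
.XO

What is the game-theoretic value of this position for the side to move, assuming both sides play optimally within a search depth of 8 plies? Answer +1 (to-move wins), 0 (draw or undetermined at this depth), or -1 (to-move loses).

value(.X./X.O/.XO, O) = -1

ply 1, O at .X./X.O/.XO | (0,0)=-1→OX./X.O/.XO*; (0,2)=-1→.XO/X.O/.XO; (1,1)=-1→.X./XOO/.XO; (2,0)=-1→.X./X.O/OXO
ply 2, X at OX./X.O/.XO | (0,2)=+1→OXX/X.O/.XO*; (1,1)=+1→OX./XXO/.XO; (2,0)=+1→OX./X.O/XXO
ply 3, O at OXX/X.O/.XO | (1,1)=-1→OXX/XOO/.XO*; (2,0)=-1→OXX/X.O/OXO
ply 4, X at OXX/XOO/.XO | (2,0)=+1→OXX/XOO/XXO*
ply 5: OXX/XOO/XXO is terminal -1 (O); from .X./X.O/.XO depth 8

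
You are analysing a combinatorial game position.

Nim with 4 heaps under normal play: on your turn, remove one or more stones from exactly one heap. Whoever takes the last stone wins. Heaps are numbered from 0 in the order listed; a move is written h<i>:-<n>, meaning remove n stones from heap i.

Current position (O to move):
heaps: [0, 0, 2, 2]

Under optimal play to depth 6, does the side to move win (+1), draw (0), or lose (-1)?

value((0,0,2,2), O) = -1

p1 O@[(0,0,2,2)]: h2:-1[(0,0,1,2)]-1* h2:-2[(0,0,0,2)]-1 h3:-1[(0,0,2,1)]-1 h3:-2[(0,0,2,0)]-1
p2 X@[(0,0,1,2)]: h2:-1[(0,0,0,2)]-1 h3:-1[(0,0,1,1)]+1* h3:-2[(0,0,1,0)]-1
p3 O@[(0,0,1,1)]: h2:-1[(0,0,0,1)]-1* h3:-1[(0,0,1,0)]-1
p4 X@[(0,0,0,1)]: h3:-1[(0,0,0,0)]+1*
p5 O@[(0,0,0,0)] terminal -1; root [(0,0,2,2)] d6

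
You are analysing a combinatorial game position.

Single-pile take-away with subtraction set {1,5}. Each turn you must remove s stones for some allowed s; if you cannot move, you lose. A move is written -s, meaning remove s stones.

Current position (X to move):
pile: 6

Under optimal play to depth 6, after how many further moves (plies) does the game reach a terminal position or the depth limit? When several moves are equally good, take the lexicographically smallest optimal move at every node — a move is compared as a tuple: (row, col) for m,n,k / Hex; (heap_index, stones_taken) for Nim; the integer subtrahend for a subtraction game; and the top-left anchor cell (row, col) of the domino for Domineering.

[6] X move#1: -1:-1/5*, -5:-1/1
[5] O move#2: -1:+1/4*, -5:+1/0
[4] X move#3: -1:-1/3*
[3] O move#4: -1:+1/2*
[2] X move#5: -1:-1/1*
[1] O move#6: -1:+1/0*
[0] end (terminal -1, X#7); searched 6 to 6

PV length from [6]: 6 plies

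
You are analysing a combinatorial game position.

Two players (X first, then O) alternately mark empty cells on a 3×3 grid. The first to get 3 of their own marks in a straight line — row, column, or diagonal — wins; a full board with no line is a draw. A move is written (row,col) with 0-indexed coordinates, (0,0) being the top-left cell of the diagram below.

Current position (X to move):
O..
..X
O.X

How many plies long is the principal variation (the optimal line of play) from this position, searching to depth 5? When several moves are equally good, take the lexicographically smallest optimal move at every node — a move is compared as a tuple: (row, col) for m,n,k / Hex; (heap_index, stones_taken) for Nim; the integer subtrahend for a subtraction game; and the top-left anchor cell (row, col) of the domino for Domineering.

PV length from [O../..X/O.X]: 1 ply

p1 X@[O../..X/O.X]: (0,1)[OX./..X/O.X]-1 (0,2)[O.X/..X/O.X]+1* (1,0)[O../X.X/O.X]+1 (1,1)[O../.XX/O.X]-1 (2,1)[O../..X/OXX]-1
p2 O@[O.X/..X/O.X] terminal -1; root [O../..X/O.X] d5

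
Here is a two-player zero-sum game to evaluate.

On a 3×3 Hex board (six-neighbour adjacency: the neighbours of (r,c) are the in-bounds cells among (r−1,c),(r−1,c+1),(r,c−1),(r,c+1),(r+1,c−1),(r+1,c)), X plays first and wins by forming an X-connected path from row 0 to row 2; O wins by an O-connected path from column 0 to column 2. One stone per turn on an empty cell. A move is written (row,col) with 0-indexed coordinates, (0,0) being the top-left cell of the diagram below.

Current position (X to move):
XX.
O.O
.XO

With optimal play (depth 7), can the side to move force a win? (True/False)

p1 X@[XX./O.O/.XO]: (0,2)[XXX/O.O/.XO]-1 (1,1)[XX./OXO/.XO]+1* (2,0)[XX./O.O/XXO]-1
p2 O@[XX./OXO/.XO] terminal -1; root [XX./O.O/.XO] d7

X winning at [XX./O.O/.XO]: True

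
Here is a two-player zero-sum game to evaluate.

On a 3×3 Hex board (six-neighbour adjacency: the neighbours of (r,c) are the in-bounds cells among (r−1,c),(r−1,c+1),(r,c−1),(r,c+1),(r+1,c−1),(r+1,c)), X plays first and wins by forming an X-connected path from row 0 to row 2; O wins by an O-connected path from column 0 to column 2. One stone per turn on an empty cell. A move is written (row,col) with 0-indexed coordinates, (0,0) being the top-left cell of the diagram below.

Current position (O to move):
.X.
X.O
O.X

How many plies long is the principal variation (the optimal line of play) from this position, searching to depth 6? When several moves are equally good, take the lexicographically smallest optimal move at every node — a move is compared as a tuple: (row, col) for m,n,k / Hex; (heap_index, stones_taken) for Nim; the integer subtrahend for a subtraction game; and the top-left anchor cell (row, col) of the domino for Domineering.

PV length from [.X./X.O/O.X]: 3 plies

[.X./X.O/O.X] O move#1: (0,0):+1/OX./X.O/O.X*, (0,2):+1/.XO/X.O/O.X, (1,1):+1/.X./XOO/O.X, (2,1):+1/.X./X.O/OOX
[OX./X.O/O.X] X move#2: (0,2):-1/OXX/X.O/O.X*, (1,1):-1/OX./XXO/O.X, (2,1):-1/OX./X.O/OXX
[OXX/X.O/O.X] O move#3: (1,1):+1/OXX/XOO/O.X*, (2,1):+1/OXX/X.O/OOX
[OXX/XOO/O.X] end (terminal -1, X#4); searched .X./X.O/O.X to 6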